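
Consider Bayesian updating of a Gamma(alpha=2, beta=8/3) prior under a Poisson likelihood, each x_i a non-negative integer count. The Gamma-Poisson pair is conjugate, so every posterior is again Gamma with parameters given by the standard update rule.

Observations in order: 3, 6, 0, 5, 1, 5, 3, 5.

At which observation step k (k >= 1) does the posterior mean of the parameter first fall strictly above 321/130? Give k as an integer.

obs 1: x=3 → posterior Gamma(5, 11/3)
obs 2: x=6 → posterior Gamma(11, 14/3)
obs 3: x=0 → posterior Gamma(11, 17/3)
obs 4: x=5 → posterior Gamma(16, 20/3)
obs 5: x=1 → posterior Gamma(17, 23/3)
obs 6: x=5 → posterior Gamma(22, 26/3)
obs 7: x=3 → posterior Gamma(25, 29/3)
obs 8: x=5 → posterior Gamma(30, 32/3)

k = 6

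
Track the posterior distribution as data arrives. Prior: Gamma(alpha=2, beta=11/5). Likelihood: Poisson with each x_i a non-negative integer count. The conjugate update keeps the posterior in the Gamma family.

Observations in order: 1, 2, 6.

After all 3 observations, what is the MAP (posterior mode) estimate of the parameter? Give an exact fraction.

obs 1: x=1 → posterior Gamma(3, 16/5)
obs 2: x=2 → posterior Gamma(5, 21/5)
obs 3: x=6 → posterior Gamma(11, 26/5)

25/13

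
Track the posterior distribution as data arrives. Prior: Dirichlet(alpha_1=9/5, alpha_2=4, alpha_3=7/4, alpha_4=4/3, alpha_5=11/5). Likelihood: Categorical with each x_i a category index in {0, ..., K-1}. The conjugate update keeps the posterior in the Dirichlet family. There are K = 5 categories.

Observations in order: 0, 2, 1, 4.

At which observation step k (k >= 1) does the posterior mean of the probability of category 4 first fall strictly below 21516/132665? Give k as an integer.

k = 3

obs 1: x=0 → posterior Dirichlet(14/5, 4, 7/4, 4/3, 11/5)
obs 2: x=2 → posterior Dirichlet(14/5, 4, 11/4, 4/3, 11/5)
obs 3: x=1 → posterior Dirichlet(14/5, 5, 11/4, 4/3, 11/5)
obs 4: x=4 → posterior Dirichlet(14/5, 5, 11/4, 4/3, 16/5)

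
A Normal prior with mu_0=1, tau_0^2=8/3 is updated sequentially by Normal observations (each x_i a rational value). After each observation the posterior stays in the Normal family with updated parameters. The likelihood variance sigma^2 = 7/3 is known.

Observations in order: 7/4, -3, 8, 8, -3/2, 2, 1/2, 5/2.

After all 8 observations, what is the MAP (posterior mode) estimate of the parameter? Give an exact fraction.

obs 1: x=7/4 → posterior Normal(7/5, 56/45)
obs 2: x=-3 → posterior Normal(-3/23, 56/69)
obs 3: x=8 → posterior Normal(61/31, 56/93)
obs 4: x=8 → posterior Normal(125/39, 56/117)
obs 5: x=-3/2 → posterior Normal(113/47, 56/141)
obs 6: x=2 → posterior Normal(129/55, 56/165)
obs 7: x=1/2 → posterior Normal(19/9, 8/27)
obs 8: x=5/2 → posterior Normal(153/71, 56/213)

153/71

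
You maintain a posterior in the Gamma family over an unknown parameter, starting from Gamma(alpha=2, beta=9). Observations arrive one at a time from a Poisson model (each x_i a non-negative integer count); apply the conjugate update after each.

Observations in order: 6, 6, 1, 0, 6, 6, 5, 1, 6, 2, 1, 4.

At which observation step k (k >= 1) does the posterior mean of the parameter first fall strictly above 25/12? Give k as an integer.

obs 1: x=6 → posterior Gamma(8, 10)
obs 2: x=6 → posterior Gamma(14, 11)
obs 3: x=1 → posterior Gamma(15, 12)
obs 4: x=0 → posterior Gamma(15, 13)
obs 5: x=6 → posterior Gamma(21, 14)
obs 6: x=6 → posterior Gamma(27, 15)
obs 7: x=5 → posterior Gamma(32, 16)
obs 8: x=1 → posterior Gamma(33, 17)
obs 9: x=6 → posterior Gamma(39, 18)
obs 10: x=2 → posterior Gamma(41, 19)
obs 11: x=1 → posterior Gamma(42, 20)
obs 12: x=4 → posterior Gamma(46, 21)

k = 9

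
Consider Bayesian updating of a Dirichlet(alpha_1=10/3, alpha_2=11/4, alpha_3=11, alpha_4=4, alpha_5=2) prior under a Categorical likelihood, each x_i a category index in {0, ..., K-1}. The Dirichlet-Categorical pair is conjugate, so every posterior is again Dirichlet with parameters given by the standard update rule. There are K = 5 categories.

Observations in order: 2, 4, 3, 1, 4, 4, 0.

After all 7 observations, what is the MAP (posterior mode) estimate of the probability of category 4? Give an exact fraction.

obs 1: x=2 → posterior Dirichlet(10/3, 11/4, 12, 4, 2)
obs 2: x=4 → posterior Dirichlet(10/3, 11/4, 12, 4, 3)
obs 3: x=3 → posterior Dirichlet(10/3, 11/4, 12, 5, 3)
obs 4: x=1 → posterior Dirichlet(10/3, 15/4, 12, 5, 3)
obs 5: x=4 → posterior Dirichlet(10/3, 15/4, 12, 5, 4)
obs 6: x=4 → posterior Dirichlet(10/3, 15/4, 12, 5, 5)
obs 7: x=0 → posterior Dirichlet(13/3, 15/4, 12, 5, 5)

48/301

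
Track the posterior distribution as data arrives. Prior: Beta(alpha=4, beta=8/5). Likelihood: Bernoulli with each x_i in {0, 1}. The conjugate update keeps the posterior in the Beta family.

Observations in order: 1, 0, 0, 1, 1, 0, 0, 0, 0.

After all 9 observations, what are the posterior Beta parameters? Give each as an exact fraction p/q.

alpha=7, beta=38/5

obs 1: x=1 → posterior Beta(5, 8/5)
obs 2: x=0 → posterior Beta(5, 13/5)
obs 3: x=0 → posterior Beta(5, 18/5)
obs 4: x=1 → posterior Beta(6, 18/5)
obs 5: x=1 → posterior Beta(7, 18/5)
obs 6: x=0 → posterior Beta(7, 23/5)
obs 7: x=0 → posterior Beta(7, 28/5)
obs 8: x=0 → posterior Beta(7, 33/5)
obs 9: x=0 → posterior Beta(7, 38/5)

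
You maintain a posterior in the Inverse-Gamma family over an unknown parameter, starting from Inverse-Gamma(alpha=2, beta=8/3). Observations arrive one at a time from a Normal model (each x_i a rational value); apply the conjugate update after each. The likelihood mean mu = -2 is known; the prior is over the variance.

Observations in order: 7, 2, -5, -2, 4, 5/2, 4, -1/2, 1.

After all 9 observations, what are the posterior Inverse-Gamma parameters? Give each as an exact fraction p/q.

obs 1: x=7 → posterior Inverse-Gamma(5/2, 259/6)
obs 2: x=2 → posterior Inverse-Gamma(3, 307/6)
obs 3: x=-5 → posterior Inverse-Gamma(7/2, 167/3)
obs 4: x=-2 → posterior Inverse-Gamma(4, 167/3)
obs 5: x=4 → posterior Inverse-Gamma(9/2, 221/3)
obs 6: x=5/2 → posterior Inverse-Gamma(5, 2011/24)
obs 7: x=4 → posterior Inverse-Gamma(11/2, 2443/24)
obs 8: x=-1/2 → posterior Inverse-Gamma(6, 1235/12)
obs 9: x=1 → posterior Inverse-Gamma(13/2, 1289/12)

alpha=13/2, beta=1289/12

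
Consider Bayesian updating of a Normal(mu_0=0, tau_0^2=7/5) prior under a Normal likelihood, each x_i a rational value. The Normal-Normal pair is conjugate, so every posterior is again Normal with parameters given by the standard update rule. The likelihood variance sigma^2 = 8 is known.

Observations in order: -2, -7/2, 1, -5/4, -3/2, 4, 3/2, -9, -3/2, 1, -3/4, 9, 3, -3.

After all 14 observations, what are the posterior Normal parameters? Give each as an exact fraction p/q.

mu_0=-7/46, tau_0^2=28/69

obs 1: x=-2 → posterior Normal(-14/47, 56/47)
obs 2: x=-7/2 → posterior Normal(-77/108, 28/27)
obs 3: x=1 → posterior Normal(-63/122, 56/61)
obs 4: x=-5/4 → posterior Normal(-161/272, 14/17)
obs 5: x=-3/2 → posterior Normal(-203/300, 56/75)
obs 6: x=4 → posterior Normal(-91/328, 28/41)
obs 7: x=3/2 → posterior Normal(-49/356, 56/89)
obs 8: x=-9 → posterior Normal(-301/384, 7/12)
obs 9: x=-3/2 → posterior Normal(-343/412, 56/103)
obs 10: x=1 → posterior Normal(-63/88, 28/55)
obs 11: x=-3/4 → posterior Normal(-28/39, 56/117)
obs 12: x=9 → posterior Normal(-21/124, 14/31)
obs 13: x=3 → posterior Normal(0, 56/131)
obs 14: x=-3 → posterior Normal(-7/46, 28/69)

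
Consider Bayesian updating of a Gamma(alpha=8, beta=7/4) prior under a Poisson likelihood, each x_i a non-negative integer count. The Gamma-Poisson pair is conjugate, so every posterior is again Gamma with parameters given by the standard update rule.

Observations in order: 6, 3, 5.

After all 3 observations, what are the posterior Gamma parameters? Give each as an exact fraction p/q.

alpha=22, beta=19/4

obs 1: x=6 → posterior Gamma(14, 11/4)
obs 2: x=3 → posterior Gamma(17, 15/4)
obs 3: x=5 → posterior Gamma(22, 19/4)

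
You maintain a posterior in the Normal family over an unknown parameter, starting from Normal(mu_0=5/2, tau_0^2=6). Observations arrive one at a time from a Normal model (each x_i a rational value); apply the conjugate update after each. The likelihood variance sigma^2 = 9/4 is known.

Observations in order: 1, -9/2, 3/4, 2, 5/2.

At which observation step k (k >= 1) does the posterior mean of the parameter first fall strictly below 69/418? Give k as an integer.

obs 1: x=1 → posterior Normal(31/22, 18/11)
obs 2: x=-9/2 → posterior Normal(-41/38, 18/19)
obs 3: x=3/4 → posterior Normal(-29/54, 2/3)
obs 4: x=2 → posterior Normal(3/70, 18/35)
obs 5: x=5/2 → posterior Normal(1/2, 18/43)

k = 2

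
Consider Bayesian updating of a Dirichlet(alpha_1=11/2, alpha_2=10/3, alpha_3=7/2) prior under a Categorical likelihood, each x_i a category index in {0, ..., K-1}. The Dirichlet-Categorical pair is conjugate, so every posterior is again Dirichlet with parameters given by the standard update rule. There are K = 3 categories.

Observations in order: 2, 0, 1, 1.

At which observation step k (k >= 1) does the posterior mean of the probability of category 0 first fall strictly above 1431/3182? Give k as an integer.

k = 2

obs 1: x=2 → posterior Dirichlet(11/2, 10/3, 9/2)
obs 2: x=0 → posterior Dirichlet(13/2, 10/3, 9/2)
obs 3: x=1 → posterior Dirichlet(13/2, 13/3, 9/2)
obs 4: x=1 → posterior Dirichlet(13/2, 16/3, 9/2)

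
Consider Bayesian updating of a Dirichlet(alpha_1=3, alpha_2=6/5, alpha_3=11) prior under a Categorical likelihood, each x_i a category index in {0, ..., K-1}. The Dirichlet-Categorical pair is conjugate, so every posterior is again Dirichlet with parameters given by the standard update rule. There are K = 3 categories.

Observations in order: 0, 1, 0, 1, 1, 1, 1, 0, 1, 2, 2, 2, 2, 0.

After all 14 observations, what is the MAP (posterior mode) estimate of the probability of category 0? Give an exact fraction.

obs 1: x=0 → posterior Dirichlet(4, 6/5, 11)
obs 2: x=1 → posterior Dirichlet(4, 11/5, 11)
obs 3: x=0 → posterior Dirichlet(5, 11/5, 11)
obs 4: x=1 → posterior Dirichlet(5, 16/5, 11)
obs 5: x=1 → posterior Dirichlet(5, 21/5, 11)
obs 6: x=1 → posterior Dirichlet(5, 26/5, 11)
obs 7: x=1 → posterior Dirichlet(5, 31/5, 11)
obs 8: x=0 → posterior Dirichlet(6, 31/5, 11)
obs 9: x=1 → posterior Dirichlet(6, 36/5, 11)
obs 10: x=2 → posterior Dirichlet(6, 36/5, 12)
obs 11: x=2 → posterior Dirichlet(6, 36/5, 13)
obs 12: x=2 → posterior Dirichlet(6, 36/5, 14)
obs 13: x=2 → posterior Dirichlet(6, 36/5, 15)
obs 14: x=0 → posterior Dirichlet(7, 36/5, 15)

30/131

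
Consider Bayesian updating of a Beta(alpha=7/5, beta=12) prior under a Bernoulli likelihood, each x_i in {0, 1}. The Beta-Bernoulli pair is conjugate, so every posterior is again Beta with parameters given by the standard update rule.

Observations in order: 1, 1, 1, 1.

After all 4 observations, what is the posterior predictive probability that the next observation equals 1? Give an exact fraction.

obs 1: x=1 → posterior Beta(12/5, 12)
obs 2: x=1 → posterior Beta(17/5, 12)
obs 3: x=1 → posterior Beta(22/5, 12)
obs 4: x=1 → posterior Beta(27/5, 12)

9/29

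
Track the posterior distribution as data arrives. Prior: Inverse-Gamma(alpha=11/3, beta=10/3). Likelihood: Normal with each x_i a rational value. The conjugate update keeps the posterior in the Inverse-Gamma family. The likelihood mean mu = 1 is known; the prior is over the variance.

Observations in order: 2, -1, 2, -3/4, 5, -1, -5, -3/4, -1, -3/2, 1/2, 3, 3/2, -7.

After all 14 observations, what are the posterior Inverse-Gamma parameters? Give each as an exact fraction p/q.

obs 1: x=2 → posterior Inverse-Gamma(25/6, 23/6)
obs 2: x=-1 → posterior Inverse-Gamma(14/3, 35/6)
obs 3: x=2 → posterior Inverse-Gamma(31/6, 19/3)
obs 4: x=-3/4 → posterior Inverse-Gamma(17/3, 755/96)
obs 5: x=5 → posterior Inverse-Gamma(37/6, 1523/96)
obs 6: x=-1 → posterior Inverse-Gamma(20/3, 1715/96)
obs 7: x=-5 → posterior Inverse-Gamma(43/6, 3443/96)
obs 8: x=-3/4 → posterior Inverse-Gamma(23/3, 1795/48)
obs 9: x=-1 → posterior Inverse-Gamma(49/6, 1891/48)
obs 10: x=-3/2 → posterior Inverse-Gamma(26/3, 2041/48)
obs 11: x=1/2 → posterior Inverse-Gamma(55/6, 2047/48)
obs 12: x=3 → posterior Inverse-Gamma(29/3, 2143/48)
obs 13: x=3/2 → posterior Inverse-Gamma(61/6, 2149/48)
obs 14: x=-7 → posterior Inverse-Gamma(32/3, 3685/48)

alpha=32/3, beta=3685/48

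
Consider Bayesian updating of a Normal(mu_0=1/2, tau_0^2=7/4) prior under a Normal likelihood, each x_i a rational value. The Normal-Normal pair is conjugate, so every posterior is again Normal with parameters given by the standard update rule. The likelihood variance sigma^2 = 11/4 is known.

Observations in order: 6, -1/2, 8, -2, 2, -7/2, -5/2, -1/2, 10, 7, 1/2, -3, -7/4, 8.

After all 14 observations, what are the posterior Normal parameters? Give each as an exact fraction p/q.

obs 1: x=6 → posterior Normal(95/36, 77/72)
obs 2: x=-1/2 → posterior Normal(44/25, 77/100)
obs 3: x=8 → posterior Normal(25/8, 77/128)
obs 4: x=-2 → posterior Normal(86/39, 77/156)
obs 5: x=2 → posterior Normal(50/23, 77/184)
obs 6: x=-7/2 → posterior Normal(151/106, 77/212)
obs 7: x=-5/2 → posterior Normal(29/30, 77/240)
obs 8: x=-1/2 → posterior Normal(109/134, 77/268)
obs 9: x=10 → posterior Normal(249/148, 77/296)
obs 10: x=7 → posterior Normal(347/162, 77/324)
obs 11: x=1/2 → posterior Normal(177/88, 7/32)
obs 12: x=-3 → posterior Normal(156/95, 77/380)
obs 13: x=-7/4 → posterior Normal(575/408, 77/408)
obs 14: x=8 → posterior Normal(799/436, 77/436)

mu_0=799/436, tau_0^2=77/436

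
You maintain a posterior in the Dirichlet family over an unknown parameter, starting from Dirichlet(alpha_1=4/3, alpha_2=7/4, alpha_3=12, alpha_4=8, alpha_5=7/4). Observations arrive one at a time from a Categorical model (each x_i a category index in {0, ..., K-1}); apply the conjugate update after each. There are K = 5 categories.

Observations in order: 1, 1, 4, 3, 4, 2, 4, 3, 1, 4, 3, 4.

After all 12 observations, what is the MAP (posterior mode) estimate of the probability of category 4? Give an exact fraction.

obs 1: x=1 → posterior Dirichlet(4/3, 11/4, 12, 8, 7/4)
obs 2: x=1 → posterior Dirichlet(4/3, 15/4, 12, 8, 7/4)
obs 3: x=4 → posterior Dirichlet(4/3, 15/4, 12, 8, 11/4)
obs 4: x=3 → posterior Dirichlet(4/3, 15/4, 12, 9, 11/4)
obs 5: x=4 → posterior Dirichlet(4/3, 15/4, 12, 9, 15/4)
obs 6: x=2 → posterior Dirichlet(4/3, 15/4, 13, 9, 15/4)
obs 7: x=4 → posterior Dirichlet(4/3, 15/4, 13, 9, 19/4)
obs 8: x=3 → posterior Dirichlet(4/3, 15/4, 13, 10, 19/4)
obs 9: x=1 → posterior Dirichlet(4/3, 19/4, 13, 10, 19/4)
obs 10: x=4 → posterior Dirichlet(4/3, 19/4, 13, 10, 23/4)
obs 11: x=3 → posterior Dirichlet(4/3, 19/4, 13, 11, 23/4)
obs 12: x=4 → posterior Dirichlet(4/3, 19/4, 13, 11, 27/4)

69/382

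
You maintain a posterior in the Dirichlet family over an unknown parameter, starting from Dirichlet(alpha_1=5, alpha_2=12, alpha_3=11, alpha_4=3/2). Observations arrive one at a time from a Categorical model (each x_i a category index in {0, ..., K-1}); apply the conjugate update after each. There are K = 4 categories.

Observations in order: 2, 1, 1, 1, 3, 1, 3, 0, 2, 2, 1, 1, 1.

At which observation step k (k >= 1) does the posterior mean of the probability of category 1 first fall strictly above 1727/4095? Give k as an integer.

obs 1: x=2 → posterior Dirichlet(5, 12, 12, 3/2)
obs 2: x=1 → posterior Dirichlet(5, 13, 12, 3/2)
obs 3: x=1 → posterior Dirichlet(5, 14, 12, 3/2)
obs 4: x=1 → posterior Dirichlet(5, 15, 12, 3/2)
obs 5: x=3 → posterior Dirichlet(5, 15, 12, 5/2)
obs 6: x=1 → posterior Dirichlet(5, 16, 12, 5/2)
obs 7: x=3 → posterior Dirichlet(5, 16, 12, 7/2)
obs 8: x=0 → posterior Dirichlet(6, 16, 12, 7/2)
obs 9: x=2 → posterior Dirichlet(6, 16, 13, 7/2)
obs 10: x=2 → posterior Dirichlet(6, 16, 14, 7/2)
obs 11: x=1 → posterior Dirichlet(6, 17, 14, 7/2)
obs 12: x=1 → posterior Dirichlet(6, 18, 14, 7/2)
obs 13: x=1 → posterior Dirichlet(6, 19, 14, 7/2)

k = 3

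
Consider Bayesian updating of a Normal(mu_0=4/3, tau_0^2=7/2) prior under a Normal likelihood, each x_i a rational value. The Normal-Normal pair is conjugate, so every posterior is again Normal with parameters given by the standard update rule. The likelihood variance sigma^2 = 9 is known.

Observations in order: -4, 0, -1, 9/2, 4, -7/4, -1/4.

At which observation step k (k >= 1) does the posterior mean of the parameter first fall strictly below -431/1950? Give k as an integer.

k = 3

obs 1: x=-4 → posterior Normal(-4/25, 63/25)
obs 2: x=0 → posterior Normal(-1/8, 63/32)
obs 3: x=-1 → posterior Normal(-11/39, 21/13)
obs 4: x=9/2 → posterior Normal(41/92, 63/46)
obs 5: x=4 → posterior Normal(97/106, 63/53)
obs 6: x=-7/4 → posterior Normal(29/48, 21/20)
obs 7: x=-1/4 → posterior Normal(69/134, 63/67)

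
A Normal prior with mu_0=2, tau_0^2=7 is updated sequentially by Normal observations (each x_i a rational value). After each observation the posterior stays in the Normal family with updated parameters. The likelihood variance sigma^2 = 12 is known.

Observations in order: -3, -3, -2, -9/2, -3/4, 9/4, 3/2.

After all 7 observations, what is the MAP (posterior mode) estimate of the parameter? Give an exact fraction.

-85/122

obs 1: x=-3 → posterior Normal(3/19, 84/19)
obs 2: x=-3 → posterior Normal(-9/13, 42/13)
obs 3: x=-2 → posterior Normal(-32/33, 28/11)
obs 4: x=-9/2 → posterior Normal(-127/80, 21/10)
obs 5: x=-3/4 → posterior Normal(-275/188, 84/47)
obs 6: x=9/4 → posterior Normal(-53/54, 14/9)
obs 7: x=3/2 → posterior Normal(-85/122, 84/61)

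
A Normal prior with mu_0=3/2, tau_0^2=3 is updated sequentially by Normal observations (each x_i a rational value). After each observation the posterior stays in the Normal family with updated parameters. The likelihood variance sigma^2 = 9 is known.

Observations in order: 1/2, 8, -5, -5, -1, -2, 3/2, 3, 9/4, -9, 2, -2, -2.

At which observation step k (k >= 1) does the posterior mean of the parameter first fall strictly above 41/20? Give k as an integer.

obs 1: x=1/2 → posterior Normal(5/4, 9/4)
obs 2: x=8 → posterior Normal(13/5, 9/5)
obs 3: x=-5 → posterior Normal(4/3, 3/2)
obs 4: x=-5 → posterior Normal(3/7, 9/7)
obs 5: x=-1 → posterior Normal(1/4, 9/8)
obs 6: x=-2 → posterior Normal(0, 1)
obs 7: x=3/2 → posterior Normal(3/20, 9/10)
obs 8: x=3 → posterior Normal(9/22, 9/11)
obs 9: x=9/4 → posterior Normal(9/16, 3/4)
obs 10: x=-9 → posterior Normal(-9/52, 9/13)
obs 11: x=2 → posterior Normal(-1/56, 9/14)
obs 12: x=-2 → posterior Normal(-3/20, 3/5)
obs 13: x=-2 → posterior Normal(-17/64, 9/16)

k = 2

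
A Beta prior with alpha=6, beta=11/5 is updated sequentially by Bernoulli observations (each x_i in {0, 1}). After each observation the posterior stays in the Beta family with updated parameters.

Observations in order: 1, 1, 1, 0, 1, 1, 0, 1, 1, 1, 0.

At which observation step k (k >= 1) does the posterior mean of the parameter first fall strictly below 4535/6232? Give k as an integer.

obs 1: x=1 → posterior Beta(7, 11/5)
obs 2: x=1 → posterior Beta(8, 11/5)
obs 3: x=1 → posterior Beta(9, 11/5)
obs 4: x=0 → posterior Beta(9, 16/5)
obs 5: x=1 → posterior Beta(10, 16/5)
obs 6: x=1 → posterior Beta(11, 16/5)
obs 7: x=0 → posterior Beta(11, 21/5)
obs 8: x=1 → posterior Beta(12, 21/5)
obs 9: x=1 → posterior Beta(13, 21/5)
obs 10: x=1 → posterior Beta(14, 21/5)
obs 11: x=0 → posterior Beta(14, 26/5)

k = 7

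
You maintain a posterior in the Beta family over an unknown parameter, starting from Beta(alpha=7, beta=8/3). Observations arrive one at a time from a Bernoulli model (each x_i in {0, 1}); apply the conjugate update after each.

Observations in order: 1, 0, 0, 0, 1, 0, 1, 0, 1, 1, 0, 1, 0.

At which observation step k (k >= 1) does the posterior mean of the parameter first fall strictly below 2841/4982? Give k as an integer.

k = 8

obs 1: x=1 → posterior Beta(8, 8/3)
obs 2: x=0 → posterior Beta(8, 11/3)
obs 3: x=0 → posterior Beta(8, 14/3)
obs 4: x=0 → posterior Beta(8, 17/3)
obs 5: x=1 → posterior Beta(9, 17/3)
obs 6: x=0 → posterior Beta(9, 20/3)
obs 7: x=1 → posterior Beta(10, 20/3)
obs 8: x=0 → posterior Beta(10, 23/3)
obs 9: x=1 → posterior Beta(11, 23/3)
obs 10: x=1 → posterior Beta(12, 23/3)
obs 11: x=0 → posterior Beta(12, 26/3)
obs 12: x=1 → posterior Beta(13, 26/3)
obs 13: x=0 → posterior Beta(13, 29/3)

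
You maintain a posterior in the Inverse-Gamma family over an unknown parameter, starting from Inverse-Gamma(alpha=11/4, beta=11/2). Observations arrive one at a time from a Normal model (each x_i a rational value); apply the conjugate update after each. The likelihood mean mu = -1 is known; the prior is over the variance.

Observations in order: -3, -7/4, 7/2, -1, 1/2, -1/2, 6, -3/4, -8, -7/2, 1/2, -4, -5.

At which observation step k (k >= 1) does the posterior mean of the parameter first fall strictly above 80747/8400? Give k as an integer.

obs 1: x=-3 → posterior Inverse-Gamma(13/4, 15/2)
obs 2: x=-7/4 → posterior Inverse-Gamma(15/4, 249/32)
obs 3: x=7/2 → posterior Inverse-Gamma(17/4, 573/32)
obs 4: x=-1 → posterior Inverse-Gamma(19/4, 573/32)
obs 5: x=1/2 → posterior Inverse-Gamma(21/4, 609/32)
obs 6: x=-1/2 → posterior Inverse-Gamma(23/4, 613/32)
obs 7: x=6 → posterior Inverse-Gamma(25/4, 1397/32)
obs 8: x=-3/4 → posterior Inverse-Gamma(27/4, 699/16)
obs 9: x=-8 → posterior Inverse-Gamma(29/4, 1091/16)
obs 10: x=-7/2 → posterior Inverse-Gamma(31/4, 1141/16)
obs 11: x=1/2 → posterior Inverse-Gamma(33/4, 1159/16)
obs 12: x=-4 → posterior Inverse-Gamma(35/4, 1231/16)
obs 13: x=-5 → posterior Inverse-Gamma(37/4, 1359/16)

k = 9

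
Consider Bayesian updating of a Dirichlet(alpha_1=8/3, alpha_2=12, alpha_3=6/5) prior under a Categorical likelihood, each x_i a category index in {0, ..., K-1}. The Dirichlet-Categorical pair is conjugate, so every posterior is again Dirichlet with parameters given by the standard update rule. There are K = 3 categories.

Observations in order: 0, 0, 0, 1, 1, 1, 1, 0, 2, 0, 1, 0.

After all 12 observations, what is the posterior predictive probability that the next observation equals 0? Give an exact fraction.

obs 1: x=0 → posterior Dirichlet(11/3, 12, 6/5)
obs 2: x=0 → posterior Dirichlet(14/3, 12, 6/5)
obs 3: x=0 → posterior Dirichlet(17/3, 12, 6/5)
obs 4: x=1 → posterior Dirichlet(17/3, 13, 6/5)
obs 5: x=1 → posterior Dirichlet(17/3, 14, 6/5)
obs 6: x=1 → posterior Dirichlet(17/3, 15, 6/5)
obs 7: x=1 → posterior Dirichlet(17/3, 16, 6/5)
obs 8: x=0 → posterior Dirichlet(20/3, 16, 6/5)
obs 9: x=2 → posterior Dirichlet(20/3, 16, 11/5)
obs 10: x=0 → posterior Dirichlet(23/3, 16, 11/5)
obs 11: x=1 → posterior Dirichlet(23/3, 17, 11/5)
obs 12: x=0 → posterior Dirichlet(26/3, 17, 11/5)

65/209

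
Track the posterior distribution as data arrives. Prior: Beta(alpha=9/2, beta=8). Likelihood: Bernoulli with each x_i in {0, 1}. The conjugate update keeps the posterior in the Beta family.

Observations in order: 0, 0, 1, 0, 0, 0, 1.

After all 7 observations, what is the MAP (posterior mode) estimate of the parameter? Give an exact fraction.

obs 1: x=0 → posterior Beta(9/2, 9)
obs 2: x=0 → posterior Beta(9/2, 10)
obs 3: x=1 → posterior Beta(11/2, 10)
obs 4: x=0 → posterior Beta(11/2, 11)
obs 5: x=0 → posterior Beta(11/2, 12)
obs 6: x=0 → posterior Beta(11/2, 13)
obs 7: x=1 → posterior Beta(13/2, 13)

11/35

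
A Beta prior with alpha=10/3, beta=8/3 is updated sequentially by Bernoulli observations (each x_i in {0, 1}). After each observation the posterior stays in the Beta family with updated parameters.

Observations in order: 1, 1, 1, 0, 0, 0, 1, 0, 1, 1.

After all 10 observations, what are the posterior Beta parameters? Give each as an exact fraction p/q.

alpha=28/3, beta=20/3

obs 1: x=1 → posterior Beta(13/3, 8/3)
obs 2: x=1 → posterior Beta(16/3, 8/3)
obs 3: x=1 → posterior Beta(19/3, 8/3)
obs 4: x=0 → posterior Beta(19/3, 11/3)
obs 5: x=0 → posterior Beta(19/3, 14/3)
obs 6: x=0 → posterior Beta(19/3, 17/3)
obs 7: x=1 → posterior Beta(22/3, 17/3)
obs 8: x=0 → posterior Beta(22/3, 20/3)
obs 9: x=1 → posterior Beta(25/3, 20/3)
obs 10: x=1 → posterior Beta(28/3, 20/3)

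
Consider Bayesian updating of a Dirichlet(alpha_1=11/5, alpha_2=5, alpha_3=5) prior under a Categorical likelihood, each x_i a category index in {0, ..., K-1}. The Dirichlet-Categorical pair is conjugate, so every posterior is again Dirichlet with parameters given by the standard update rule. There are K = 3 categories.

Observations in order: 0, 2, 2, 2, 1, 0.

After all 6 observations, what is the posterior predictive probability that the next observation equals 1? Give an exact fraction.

30/91

obs 1: x=0 → posterior Dirichlet(16/5, 5, 5)
obs 2: x=2 → posterior Dirichlet(16/5, 5, 6)
obs 3: x=2 → posterior Dirichlet(16/5, 5, 7)
obs 4: x=2 → posterior Dirichlet(16/5, 5, 8)
obs 5: x=1 → posterior Dirichlet(16/5, 6, 8)
obs 6: x=0 → posterior Dirichlet(21/5, 6, 8)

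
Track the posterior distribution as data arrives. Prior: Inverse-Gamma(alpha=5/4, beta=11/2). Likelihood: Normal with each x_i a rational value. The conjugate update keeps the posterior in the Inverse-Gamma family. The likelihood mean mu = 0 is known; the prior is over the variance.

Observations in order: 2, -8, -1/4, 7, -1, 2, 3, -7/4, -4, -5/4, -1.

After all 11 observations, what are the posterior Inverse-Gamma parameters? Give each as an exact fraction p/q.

obs 1: x=2 → posterior Inverse-Gamma(7/4, 15/2)
obs 2: x=-8 → posterior Inverse-Gamma(9/4, 79/2)
obs 3: x=-1/4 → posterior Inverse-Gamma(11/4, 1265/32)
obs 4: x=7 → posterior Inverse-Gamma(13/4, 2049/32)
obs 5: x=-1 → posterior Inverse-Gamma(15/4, 2065/32)
obs 6: x=2 → posterior Inverse-Gamma(17/4, 2129/32)
obs 7: x=3 → posterior Inverse-Gamma(19/4, 2273/32)
obs 8: x=-7/4 → posterior Inverse-Gamma(21/4, 1161/16)
obs 9: x=-4 → posterior Inverse-Gamma(23/4, 1289/16)
obs 10: x=-5/4 → posterior Inverse-Gamma(25/4, 2603/32)
obs 11: x=-1 → posterior Inverse-Gamma(27/4, 2619/32)

alpha=27/4, beta=2619/32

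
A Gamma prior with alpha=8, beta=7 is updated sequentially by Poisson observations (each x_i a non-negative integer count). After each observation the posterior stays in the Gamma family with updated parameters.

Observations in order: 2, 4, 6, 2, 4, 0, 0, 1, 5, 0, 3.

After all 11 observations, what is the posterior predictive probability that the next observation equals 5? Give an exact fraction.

obs 1: x=2 → posterior Gamma(10, 8)
obs 2: x=4 → posterior Gamma(14, 9)
obs 3: x=6 → posterior Gamma(20, 10)
obs 4: x=2 → posterior Gamma(22, 11)
obs 5: x=4 → posterior Gamma(26, 12)
obs 6: x=0 → posterior Gamma(26, 13)
obs 7: x=0 → posterior Gamma(26, 14)
obs 8: x=1 → posterior Gamma(27, 15)
obs 9: x=5 → posterior Gamma(32, 16)
obs 10: x=0 → posterior Gamma(32, 17)
obs 11: x=3 → posterior Gamma(35, 18)

2606293401158134940688405716053389752946860752896/74368742344158402044370289529129338200416023056379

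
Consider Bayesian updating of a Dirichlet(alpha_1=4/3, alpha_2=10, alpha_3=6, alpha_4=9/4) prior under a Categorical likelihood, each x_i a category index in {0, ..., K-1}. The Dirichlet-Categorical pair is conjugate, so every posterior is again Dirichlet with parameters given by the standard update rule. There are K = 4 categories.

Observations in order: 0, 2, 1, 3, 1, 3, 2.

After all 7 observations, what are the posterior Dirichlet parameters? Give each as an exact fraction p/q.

alpha_1=7/3, alpha_2=12, alpha_3=8, alpha_4=17/4

obs 1: x=0 → posterior Dirichlet(7/3, 10, 6, 9/4)
obs 2: x=2 → posterior Dirichlet(7/3, 10, 7, 9/4)
obs 3: x=1 → posterior Dirichlet(7/3, 11, 7, 9/4)
obs 4: x=3 → posterior Dirichlet(7/3, 11, 7, 13/4)
obs 5: x=1 → posterior Dirichlet(7/3, 12, 7, 13/4)
obs 6: x=3 → posterior Dirichlet(7/3, 12, 7, 17/4)
obs 7: x=2 → posterior Dirichlet(7/3, 12, 8, 17/4)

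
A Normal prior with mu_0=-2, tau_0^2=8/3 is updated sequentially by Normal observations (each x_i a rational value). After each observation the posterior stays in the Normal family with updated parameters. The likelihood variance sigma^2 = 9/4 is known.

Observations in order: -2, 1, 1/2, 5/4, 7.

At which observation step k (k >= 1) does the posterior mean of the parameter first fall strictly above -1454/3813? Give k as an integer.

obs 1: x=-2 → posterior Normal(-2, 72/59)
obs 2: x=1 → posterior Normal(-86/91, 72/91)
obs 3: x=1/2 → posterior Normal(-70/123, 24/41)
obs 4: x=5/4 → posterior Normal(-6/31, 72/155)
obs 5: x=7 → posterior Normal(194/187, 72/187)

k = 4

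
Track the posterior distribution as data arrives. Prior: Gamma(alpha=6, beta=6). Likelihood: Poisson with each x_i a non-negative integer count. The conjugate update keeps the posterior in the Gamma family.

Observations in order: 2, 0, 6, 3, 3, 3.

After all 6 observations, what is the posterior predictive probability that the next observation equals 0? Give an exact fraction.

6624737266949237011120128/41753905413413116367045797

obs 1: x=2 → posterior Gamma(8, 7)
obs 2: x=0 → posterior Gamma(8, 8)
obs 3: x=6 → posterior Gamma(14, 9)
obs 4: x=3 → posterior Gamma(17, 10)
obs 5: x=3 → posterior Gamma(20, 11)
obs 6: x=3 → posterior Gamma(23, 12)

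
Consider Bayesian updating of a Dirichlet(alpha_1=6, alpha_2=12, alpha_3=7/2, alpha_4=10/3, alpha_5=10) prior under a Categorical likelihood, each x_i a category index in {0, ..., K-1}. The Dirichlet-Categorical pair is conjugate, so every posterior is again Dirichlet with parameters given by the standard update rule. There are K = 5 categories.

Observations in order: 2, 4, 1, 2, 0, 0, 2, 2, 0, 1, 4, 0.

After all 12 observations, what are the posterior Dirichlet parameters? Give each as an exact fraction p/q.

obs 1: x=2 → posterior Dirichlet(6, 12, 9/2, 10/3, 10)
obs 2: x=4 → posterior Dirichlet(6, 12, 9/2, 10/3, 11)
obs 3: x=1 → posterior Dirichlet(6, 13, 9/2, 10/3, 11)
obs 4: x=2 → posterior Dirichlet(6, 13, 11/2, 10/3, 11)
obs 5: x=0 → posterior Dirichlet(7, 13, 11/2, 10/3, 11)
obs 6: x=0 → posterior Dirichlet(8, 13, 11/2, 10/3, 11)
obs 7: x=2 → posterior Dirichlet(8, 13, 13/2, 10/3, 11)
obs 8: x=2 → posterior Dirichlet(8, 13, 15/2, 10/3, 11)
obs 9: x=0 → posterior Dirichlet(9, 13, 15/2, 10/3, 11)
obs 10: x=1 → posterior Dirichlet(9, 14, 15/2, 10/3, 11)
obs 11: x=4 → posterior Dirichlet(9, 14, 15/2, 10/3, 12)
obs 12: x=0 → posterior Dirichlet(10, 14, 15/2, 10/3, 12)

alpha_1=10, alpha_2=14, alpha_3=15/2, alpha_4=10/3, alpha_5=12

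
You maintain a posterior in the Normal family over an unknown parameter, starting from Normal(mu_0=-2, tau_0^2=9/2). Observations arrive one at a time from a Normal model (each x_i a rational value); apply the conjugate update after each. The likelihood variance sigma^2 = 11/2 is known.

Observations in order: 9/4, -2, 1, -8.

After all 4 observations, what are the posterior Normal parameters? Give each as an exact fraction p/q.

mu_0=-331/188, tau_0^2=99/94

obs 1: x=9/4 → posterior Normal(-7/80, 99/40)
obs 2: x=-2 → posterior Normal(-79/116, 99/58)
obs 3: x=1 → posterior Normal(-43/152, 99/76)
obs 4: x=-8 → posterior Normal(-331/188, 99/94)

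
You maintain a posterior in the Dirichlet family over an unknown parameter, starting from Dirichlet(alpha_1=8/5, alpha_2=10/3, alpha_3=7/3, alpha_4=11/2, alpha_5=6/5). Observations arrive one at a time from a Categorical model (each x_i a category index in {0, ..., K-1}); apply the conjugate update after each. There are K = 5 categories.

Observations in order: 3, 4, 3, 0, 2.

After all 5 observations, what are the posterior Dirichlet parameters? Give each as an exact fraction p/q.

alpha_1=13/5, alpha_2=10/3, alpha_3=10/3, alpha_4=15/2, alpha_5=11/5

obs 1: x=3 → posterior Dirichlet(8/5, 10/3, 7/3, 13/2, 6/5)
obs 2: x=4 → posterior Dirichlet(8/5, 10/3, 7/3, 13/2, 11/5)
obs 3: x=3 → posterior Dirichlet(8/5, 10/3, 7/3, 15/2, 11/5)
obs 4: x=0 → posterior Dirichlet(13/5, 10/3, 7/3, 15/2, 11/5)
obs 5: x=2 → posterior Dirichlet(13/5, 10/3, 10/3, 15/2, 11/5)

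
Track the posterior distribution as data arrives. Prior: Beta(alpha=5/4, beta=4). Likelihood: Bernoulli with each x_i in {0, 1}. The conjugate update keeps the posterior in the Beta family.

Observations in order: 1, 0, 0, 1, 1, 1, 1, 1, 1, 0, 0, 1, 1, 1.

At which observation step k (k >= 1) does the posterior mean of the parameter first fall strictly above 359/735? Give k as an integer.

k = 7

obs 1: x=1 → posterior Beta(9/4, 4)
obs 2: x=0 → posterior Beta(9/4, 5)
obs 3: x=0 → posterior Beta(9/4, 6)
obs 4: x=1 → posterior Beta(13/4, 6)
obs 5: x=1 → posterior Beta(17/4, 6)
obs 6: x=1 → posterior Beta(21/4, 6)
obs 7: x=1 → posterior Beta(25/4, 6)
obs 8: x=1 → posterior Beta(29/4, 6)
obs 9: x=1 → posterior Beta(33/4, 6)
obs 10: x=0 → posterior Beta(33/4, 7)
obs 11: x=0 → posterior Beta(33/4, 8)
obs 12: x=1 → posterior Beta(37/4, 8)
obs 13: x=1 → posterior Beta(41/4, 8)
obs 14: x=1 → posterior Beta(45/4, 8)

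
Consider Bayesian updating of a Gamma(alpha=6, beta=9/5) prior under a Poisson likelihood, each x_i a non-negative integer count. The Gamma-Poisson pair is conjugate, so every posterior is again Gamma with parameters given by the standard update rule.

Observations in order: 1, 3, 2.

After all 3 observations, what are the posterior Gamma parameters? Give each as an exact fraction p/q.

alpha=12, beta=24/5

obs 1: x=1 → posterior Gamma(7, 14/5)
obs 2: x=3 → posterior Gamma(10, 19/5)
obs 3: x=2 → posterior Gamma(12, 24/5)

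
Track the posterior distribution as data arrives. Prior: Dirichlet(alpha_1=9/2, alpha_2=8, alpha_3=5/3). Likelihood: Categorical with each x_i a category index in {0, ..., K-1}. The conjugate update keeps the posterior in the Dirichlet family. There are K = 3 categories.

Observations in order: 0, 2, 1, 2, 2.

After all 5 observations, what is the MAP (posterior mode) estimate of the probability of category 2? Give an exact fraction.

obs 1: x=0 → posterior Dirichlet(11/2, 8, 5/3)
obs 2: x=2 → posterior Dirichlet(11/2, 8, 8/3)
obs 3: x=1 → posterior Dirichlet(11/2, 9, 8/3)
obs 4: x=2 → posterior Dirichlet(11/2, 9, 11/3)
obs 5: x=2 → posterior Dirichlet(11/2, 9, 14/3)

22/97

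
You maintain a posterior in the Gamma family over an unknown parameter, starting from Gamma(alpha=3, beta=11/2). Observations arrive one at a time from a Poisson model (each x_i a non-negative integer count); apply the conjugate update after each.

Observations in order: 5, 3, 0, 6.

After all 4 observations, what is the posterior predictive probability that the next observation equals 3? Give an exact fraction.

obs 1: x=5 → posterior Gamma(8, 13/2)
obs 2: x=3 → posterior Gamma(11, 15/2)
obs 3: x=0 → posterior Gamma(11, 17/2)
obs 4: x=6 → posterior Gamma(17, 19/2)

14161319640515928848466376/92739476482317182879065467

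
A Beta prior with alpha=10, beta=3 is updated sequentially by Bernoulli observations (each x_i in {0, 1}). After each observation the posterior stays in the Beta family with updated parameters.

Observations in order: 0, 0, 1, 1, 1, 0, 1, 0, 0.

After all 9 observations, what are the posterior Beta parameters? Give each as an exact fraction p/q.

alpha=14, beta=8

obs 1: x=0 → posterior Beta(10, 4)
obs 2: x=0 → posterior Beta(10, 5)
obs 3: x=1 → posterior Beta(11, 5)
obs 4: x=1 → posterior Beta(12, 5)
obs 5: x=1 → posterior Beta(13, 5)
obs 6: x=0 → posterior Beta(13, 6)
obs 7: x=1 → posterior Beta(14, 6)
obs 8: x=0 → posterior Beta(14, 7)
obs 9: x=0 → posterior Beta(14, 8)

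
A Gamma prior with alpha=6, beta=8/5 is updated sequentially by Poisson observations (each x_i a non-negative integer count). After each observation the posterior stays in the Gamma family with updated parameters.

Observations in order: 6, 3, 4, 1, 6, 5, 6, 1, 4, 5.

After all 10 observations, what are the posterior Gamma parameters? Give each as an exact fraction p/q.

obs 1: x=6 → posterior Gamma(12, 13/5)
obs 2: x=3 → posterior Gamma(15, 18/5)
obs 3: x=4 → posterior Gamma(19, 23/5)
obs 4: x=1 → posterior Gamma(20, 28/5)
obs 5: x=6 → posterior Gamma(26, 33/5)
obs 6: x=5 → posterior Gamma(31, 38/5)
obs 7: x=6 → posterior Gamma(37, 43/5)
obs 8: x=1 → posterior Gamma(38, 48/5)
obs 9: x=4 → posterior Gamma(42, 53/5)
obs 10: x=5 → posterior Gamma(47, 58/5)

alpha=47, beta=58/5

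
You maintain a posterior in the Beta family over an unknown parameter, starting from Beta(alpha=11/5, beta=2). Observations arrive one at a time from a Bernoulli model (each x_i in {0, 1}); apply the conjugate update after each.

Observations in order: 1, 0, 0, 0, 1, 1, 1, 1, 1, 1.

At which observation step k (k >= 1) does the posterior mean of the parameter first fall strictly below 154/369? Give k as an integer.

k = 4

obs 1: x=1 → posterior Beta(16/5, 2)
obs 2: x=0 → posterior Beta(16/5, 3)
obs 3: x=0 → posterior Beta(16/5, 4)
obs 4: x=0 → posterior Beta(16/5, 5)
obs 5: x=1 → posterior Beta(21/5, 5)
obs 6: x=1 → posterior Beta(26/5, 5)
obs 7: x=1 → posterior Beta(31/5, 5)
obs 8: x=1 → posterior Beta(36/5, 5)
obs 9: x=1 → posterior Beta(41/5, 5)
obs 10: x=1 → posterior Beta(46/5, 5)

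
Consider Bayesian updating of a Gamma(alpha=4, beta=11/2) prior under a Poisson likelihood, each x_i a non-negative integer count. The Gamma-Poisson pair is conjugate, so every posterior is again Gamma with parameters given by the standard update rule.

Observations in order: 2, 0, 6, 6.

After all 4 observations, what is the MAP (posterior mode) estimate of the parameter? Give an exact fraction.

obs 1: x=2 → posterior Gamma(6, 13/2)
obs 2: x=0 → posterior Gamma(6, 15/2)
obs 3: x=6 → posterior Gamma(12, 17/2)
obs 4: x=6 → posterior Gamma(18, 19/2)

34/19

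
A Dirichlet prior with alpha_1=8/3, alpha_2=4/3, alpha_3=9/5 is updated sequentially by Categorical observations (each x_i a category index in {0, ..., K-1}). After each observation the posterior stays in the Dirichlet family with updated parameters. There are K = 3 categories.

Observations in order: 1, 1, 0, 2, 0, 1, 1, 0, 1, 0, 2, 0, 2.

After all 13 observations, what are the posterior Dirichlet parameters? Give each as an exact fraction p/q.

alpha_1=23/3, alpha_2=19/3, alpha_3=24/5

obs 1: x=1 → posterior Dirichlet(8/3, 7/3, 9/5)
obs 2: x=1 → posterior Dirichlet(8/3, 10/3, 9/5)
obs 3: x=0 → posterior Dirichlet(11/3, 10/3, 9/5)
obs 4: x=2 → posterior Dirichlet(11/3, 10/3, 14/5)
obs 5: x=0 → posterior Dirichlet(14/3, 10/3, 14/5)
obs 6: x=1 → posterior Dirichlet(14/3, 13/3, 14/5)
obs 7: x=1 → posterior Dirichlet(14/3, 16/3, 14/5)
obs 8: x=0 → posterior Dirichlet(17/3, 16/3, 14/5)
obs 9: x=1 → posterior Dirichlet(17/3, 19/3, 14/5)
obs 10: x=0 → posterior Dirichlet(20/3, 19/3, 14/5)
obs 11: x=2 → posterior Dirichlet(20/3, 19/3, 19/5)
obs 12: x=0 → posterior Dirichlet(23/3, 19/3, 19/5)
obs 13: x=2 → posterior Dirichlet(23/3, 19/3, 24/5)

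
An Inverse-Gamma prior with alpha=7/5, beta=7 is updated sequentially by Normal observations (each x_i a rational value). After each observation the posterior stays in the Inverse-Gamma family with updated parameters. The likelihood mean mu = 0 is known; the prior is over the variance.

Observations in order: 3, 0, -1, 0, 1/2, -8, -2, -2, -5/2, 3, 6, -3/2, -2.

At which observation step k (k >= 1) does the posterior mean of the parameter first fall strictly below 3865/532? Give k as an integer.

obs 1: x=3 → posterior Inverse-Gamma(19/10, 23/2)
obs 2: x=0 → posterior Inverse-Gamma(12/5, 23/2)
obs 3: x=-1 → posterior Inverse-Gamma(29/10, 12)
obs 4: x=0 → posterior Inverse-Gamma(17/5, 12)
obs 5: x=1/2 → posterior Inverse-Gamma(39/10, 97/8)
obs 6: x=-8 → posterior Inverse-Gamma(22/5, 353/8)
obs 7: x=-2 → posterior Inverse-Gamma(49/10, 369/8)
obs 8: x=-2 → posterior Inverse-Gamma(27/5, 385/8)
obs 9: x=-5/2 → posterior Inverse-Gamma(59/10, 205/4)
obs 10: x=3 → posterior Inverse-Gamma(32/5, 223/4)
obs 11: x=6 → posterior Inverse-Gamma(69/10, 295/4)
obs 12: x=-3/2 → posterior Inverse-Gamma(37/5, 599/8)
obs 13: x=-2 → posterior Inverse-Gamma(79/10, 615/8)

k = 3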